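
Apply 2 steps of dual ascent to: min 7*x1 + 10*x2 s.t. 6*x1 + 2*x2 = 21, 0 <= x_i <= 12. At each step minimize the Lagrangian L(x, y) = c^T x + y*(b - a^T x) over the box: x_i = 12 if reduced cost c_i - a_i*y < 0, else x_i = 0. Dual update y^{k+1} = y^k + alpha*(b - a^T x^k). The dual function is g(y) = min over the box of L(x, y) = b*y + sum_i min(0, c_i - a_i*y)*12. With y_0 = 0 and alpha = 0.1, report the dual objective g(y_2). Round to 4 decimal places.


Dual ascent for LP: min 7*x1 + 10*x2, 6*x1 + 2*x2 = 21, 0 <= x_i <= 12
Step 1: y^k = 0.0, reduced costs: (7.0, 10.0)
  x^k = (0.0, 0.0), subgradient = b - a^T x = 21.0
  y^{k+1} = 0.0 + 0.1*21.0 = 2.1
Step 2: y^k = 2.1, reduced costs: (-5.6, 5.8)
  x^k = (12.0, 0.0), subgradient = b - a^T x = -51.0
  y^{k+1} = 2.1 + 0.1*-51.0 = -3.0
Dual objective at y_2 = -3.0: reduced costs (25.0, 16.0), box minimizer x = (0.0, 0.0)
g(y_2) = b*y + (c1 - a1*y)*x1 + (c2 - a2*y)*x2 = 21*(-3.0) + 25.0*0.0 + 16.0*0.0 = -63.0 + 0.0 + 0.0 = -63.0


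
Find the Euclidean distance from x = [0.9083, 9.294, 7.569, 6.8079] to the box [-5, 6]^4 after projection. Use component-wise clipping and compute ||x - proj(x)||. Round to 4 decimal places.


Project each component onto [-5, 6].
clip(0.9083) = 0.9083, clip(9.294) = 6.0, clip(7.569) = 6.0, clip(6.8079) = 6.0
Projection = [0.9083, 6.0, 6.0, 6.0]
Squared diffs: [0.0, 10.8504, 2.4618, 0.6527]
Distance = sqrt(13.9649) = 3.737


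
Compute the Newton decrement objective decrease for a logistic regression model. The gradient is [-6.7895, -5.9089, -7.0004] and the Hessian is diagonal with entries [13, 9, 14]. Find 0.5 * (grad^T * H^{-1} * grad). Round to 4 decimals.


Step 1: H is diagonal, so H^(-1) * g = [-0.5223, -0.6565, -0.5].
Step 2: g^T H^(-1) g = sum_i g_i^2 / H_ii
  = (-6.7895)^2/13 + (-5.9089)^2/9 + (-7.0004)^2/14
  = 3.5459 + 3.8795 + 3.5004 = 10.9258
Step 3: Objective decrease = 0.5 * g^T H^(-1) g = 5.4629


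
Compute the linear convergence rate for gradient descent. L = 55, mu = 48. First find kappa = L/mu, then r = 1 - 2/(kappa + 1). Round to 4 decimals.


Step 1: Compute the condition number.
kappa = L/mu = 55/48 = 1.1458
Step 2: Compute the convergence rate.
r = 1 - 2/(kappa + 1) = 1 - 2*mu/(L + mu) = (L - mu)/(L + mu) = 7/103 = 0.068


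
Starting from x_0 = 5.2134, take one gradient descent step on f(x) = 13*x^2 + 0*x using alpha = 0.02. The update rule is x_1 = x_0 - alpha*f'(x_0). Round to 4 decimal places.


We compute the gradient at x_0 and apply the update.
f'(x) = 26*x + 0
f'(5.2134) = 26*5.2134 + 0 = 135.5484
x_1 = 5.2134 - 0.02*135.5484 = 2.5024


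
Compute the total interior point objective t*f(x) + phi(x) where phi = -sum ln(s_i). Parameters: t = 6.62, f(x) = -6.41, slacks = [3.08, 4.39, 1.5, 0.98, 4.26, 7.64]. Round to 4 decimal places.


Step 1: Compute log-barrier.
ln values: [1.1249, 1.4793, 0.4055, -0.0202, 1.4493, 2.0334]
phi = -(1.1249 + 1.4793 + 0.4055 - 0.0202 + 1.4493 + 2.0334) = -6.4722
Step 2: Compute augmented objective.
t*f(x) = 6.62*-6.41 = -42.4342
Total = -42.4342 - 6.4722 = -48.9064


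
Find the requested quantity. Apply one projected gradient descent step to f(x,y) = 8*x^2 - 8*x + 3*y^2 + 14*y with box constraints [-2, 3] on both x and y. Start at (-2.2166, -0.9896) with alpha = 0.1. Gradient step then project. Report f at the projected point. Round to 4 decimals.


Step 1: Compute gradient at (-2.2166, -0.9896).
grad_x = 2*8*-2.2166 - 8 = -43.4656
grad_y = 2*3*-0.9896 + 14 = 8.0624
Step 2: Gradient step.
x_raw = -2.2166 - 0.1*-43.4656 = 2.13
y_raw = -0.9896 - 0.1*8.0624 = -1.7958
Step 3: Project onto [-2, 3].
x_proj = clip(2.13) = 2.13
y_proj = clip(-1.7958) = -1.7958
Step 4: Evaluate f.
f(2.13, -1.7958) = 3.7875


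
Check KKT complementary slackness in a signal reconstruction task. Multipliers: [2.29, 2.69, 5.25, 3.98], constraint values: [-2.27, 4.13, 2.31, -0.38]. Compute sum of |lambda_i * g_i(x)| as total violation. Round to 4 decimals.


KKT complementary slackness check:
lambda_1 * g_1 = 2.29 * -2.27 = -5.1983
lambda_2 * g_2 = 2.69 * 4.13 = 11.1097
lambda_3 * g_3 = 5.25 * 2.31 = 12.1275
lambda_4 * g_4 = 3.98 * -0.38 = -1.5124
Total violation = 5.1983 + 11.1097 + 12.1275 + 1.5124 = 29.9479


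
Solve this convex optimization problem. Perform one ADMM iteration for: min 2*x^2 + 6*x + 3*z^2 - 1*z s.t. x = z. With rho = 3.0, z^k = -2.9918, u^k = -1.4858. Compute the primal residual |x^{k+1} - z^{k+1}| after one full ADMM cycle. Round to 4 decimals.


ADMM iteration with rho = 3.0, z^k = -2.9918, u^k = -1.4858
Step 1: x-update.
Minimize 2*x^2 + 6*x + (3.0/2)*(x + 2.9918 - 1.4858)^2
FOC: (2*2 + 3.0)*x = -6 + 3.0*(-2.9918 + 1.4858)
x^{k+1} = -1.5026
Step 2: z-update.
Minimize 3*z^2 - 1*z + (3.0/2)*(-1.5026 - z - 1.4858)^2
FOC: (2*3 + 3.0)*z = 1 + 3.0*(-1.5026 - 1.4858)
z^{k+1} = -0.885
Step 3: u-update.
u^{k+1} = -1.4858 - 1.5026 + 0.885 = -2.1034
Step 4: Primal residual = |-1.5026 + 0.885| = 0.6176


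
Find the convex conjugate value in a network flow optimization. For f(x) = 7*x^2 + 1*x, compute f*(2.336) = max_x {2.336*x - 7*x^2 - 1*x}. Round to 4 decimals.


f*(y) = sup_x {y*x - a*x^2 - b*x} = sup_x {(y-b)*x - a*x^2}
FOC: (y - b) - 2a*x = 0 => x* = (y - b)/(2a)
x* = (2.336 - 1)/(2*7) = 0.0954
f*(2.336) = (y-b)^2/(4a) = (2.336 - 1)^2/(4*7)
= 1.7849/28 = 0.0637


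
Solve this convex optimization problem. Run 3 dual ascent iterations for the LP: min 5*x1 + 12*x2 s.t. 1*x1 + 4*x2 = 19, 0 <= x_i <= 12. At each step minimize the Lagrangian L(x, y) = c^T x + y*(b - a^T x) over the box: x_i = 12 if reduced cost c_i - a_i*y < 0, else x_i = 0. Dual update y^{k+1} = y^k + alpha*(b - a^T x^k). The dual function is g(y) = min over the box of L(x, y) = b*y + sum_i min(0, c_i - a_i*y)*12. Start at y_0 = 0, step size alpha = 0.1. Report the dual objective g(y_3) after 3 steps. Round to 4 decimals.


Dual ascent for LP: min 5*x1 + 12*x2, 1*x1 + 4*x2 = 19, 0 <= x_i <= 12
Step 1: y^k = 0.0, reduced costs: (5.0, 12.0)
  x^k = (0.0, 0.0), subgradient = b - a^T x = 19.0
  y^{k+1} = 0.0 + 0.1*19.0 = 1.9
Step 2: y^k = 1.9, reduced costs: (3.1, 4.4)
  x^k = (0.0, 0.0), subgradient = b - a^T x = 19.0
  y^{k+1} = 1.9 + 0.1*19.0 = 3.8
Step 3: y^k = 3.8, reduced costs: (1.2, -3.2)
  x^k = (0.0, 12.0), subgradient = b - a^T x = -29.0
  y^{k+1} = 3.8 + 0.1*-29.0 = 0.9
Dual objective at y_3 = 0.9: reduced costs (4.1, 8.4), box minimizer x = (0.0, 0.0)
g(y_3) = b*y + (c1 - a1*y)*x1 + (c2 - a2*y)*x2 = 19*0.9 + 4.1*0.0 + 8.4*0.0 = 17.1 + 0.0 + 0.0 = 17.1


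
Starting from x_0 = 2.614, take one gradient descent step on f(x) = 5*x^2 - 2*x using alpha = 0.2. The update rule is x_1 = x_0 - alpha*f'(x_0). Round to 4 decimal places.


We compute the gradient at x_0 and apply the update.
f'(x) = 10*x - 2
f'(2.614) = 10*2.614 - 2 = 24.14
x_1 = 2.614 - 0.2*24.14 = -2.214


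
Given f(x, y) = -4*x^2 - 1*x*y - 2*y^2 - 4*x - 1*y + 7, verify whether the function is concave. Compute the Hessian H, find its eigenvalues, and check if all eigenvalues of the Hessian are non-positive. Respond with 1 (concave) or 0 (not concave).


The Hessian of f(x,y) = -4*x^2 - 1*x*y - 2*y^2 - 4*x - 1*y + 7 is:
H = [[-8, -1], [-1, -4]]
Trace = -8 - 4 = -12
Determinant = -8*-4 - (-1)^2 = 31
Discriminant = (-12)^2 - 4*31 = 20.0
Eigenvalues: lambda_1 = -8.2361, lambda_2 = -3.7639
The function is concave.

1


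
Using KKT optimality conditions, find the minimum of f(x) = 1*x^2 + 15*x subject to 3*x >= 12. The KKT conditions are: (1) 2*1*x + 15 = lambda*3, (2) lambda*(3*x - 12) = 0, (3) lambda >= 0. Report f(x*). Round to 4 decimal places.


Step 1: Try lambda = 0 (constraint inactive).
x_unc = -15/(2*1) = -7.5
Check: 3*-7.5 = -22.5 < 12 -- violated!
Step 2: Constraint must be active: 3*x = 12
x* = 12/3 = 4.0
lambda = (2*1*4.0 + 15)/3 = 7.6667
Step 3: Compute optimal value.
f(x*) = 1*4.0^2 + 15*4.0 = 76.0


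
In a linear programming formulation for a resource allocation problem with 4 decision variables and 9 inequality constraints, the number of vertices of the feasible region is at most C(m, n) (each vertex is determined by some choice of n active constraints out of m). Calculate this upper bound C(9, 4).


Each vertex corresponds to some choice of n active constraints out of m, so the number of vertices is at most C(m, n) = m! / (n!(m-n)!).
m = 9, n = 4
Numerator: 9 * 8 * 7 * 6
Denominator: 4! = 24
C(9, 4) = 126


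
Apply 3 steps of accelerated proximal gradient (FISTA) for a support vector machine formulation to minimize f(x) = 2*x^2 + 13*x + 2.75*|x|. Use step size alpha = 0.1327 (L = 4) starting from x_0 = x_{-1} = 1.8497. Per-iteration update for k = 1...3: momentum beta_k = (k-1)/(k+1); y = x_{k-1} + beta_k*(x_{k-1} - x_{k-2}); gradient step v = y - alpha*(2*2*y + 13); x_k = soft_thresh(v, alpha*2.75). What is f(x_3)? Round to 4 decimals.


FISTA on f(x) = 2*x^2 + 13*x + 2.75*|x|
L = 4, alpha = 0.1327
Iteration 1: beta = 0.0, y = 1.8497 + 0.0*(1.8497 - 1.8497) = 1.8497
  grad(y) = 20.3988, v = y - alpha*grad = -0.8572
  prox(v) = soft_thresh(-0.8572, 0.3649) = -0.4923
Iteration 2: beta = 0.3333, y = -0.4923 + 0.3333*(-0.4923 - 1.8497) = -1.273
  grad(y) = 7.9082, v = y - alpha*grad = -2.3224
  prox(v) = soft_thresh(-2.3224, 0.3649) = -1.9574
Iteration 3: beta = 0.5, y = -1.9574 + 0.5*(-1.9574 + 0.4923) = -2.69
  grad(y) = 2.2399, v = y - alpha*grad = -2.9873
  prox(v) = soft_thresh(-2.9873, 0.3649) = -2.6223
f(x_3) = 2*(-2.6223)^2 + 13*(-2.6223) + 2.75*|-2.6223| = -13.1257


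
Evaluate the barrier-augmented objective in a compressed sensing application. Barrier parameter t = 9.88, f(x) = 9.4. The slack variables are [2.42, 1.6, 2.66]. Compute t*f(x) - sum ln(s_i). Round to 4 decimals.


Step 1: Compute log-barrier.
ln values: [0.8838, 0.47, 0.9783]
phi = -(0.8838 + 0.47 + 0.9783) = -2.3321
Step 2: Compute augmented objective.
t*f(x) = 9.88*9.4 = 92.872
Total = 92.872 - 2.3321 = 90.5399


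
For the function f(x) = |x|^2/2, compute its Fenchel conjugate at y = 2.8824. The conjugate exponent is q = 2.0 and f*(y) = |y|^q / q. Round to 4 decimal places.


The conjugate exponent q satisfies 1/p + 1/q = 1.
p = 2, so q = 2/(2 - 1) = 2.0
|y|^q = 2.8824^2.0 = 8.3082
f*(2.8824) = 8.3082 / 2.0 = 4.1541


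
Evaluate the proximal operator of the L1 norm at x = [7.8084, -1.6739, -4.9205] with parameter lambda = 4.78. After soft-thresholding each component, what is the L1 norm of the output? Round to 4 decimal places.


Soft-thresholding with lambda = 4.78:
prox(7.8084) = sign(7.8084)*max(|7.8084| - 4.78, 0) = 3.0284
prox(-1.6739) = sign(-1.6739)*max(|-1.6739| - 4.78, 0) = 0.0
prox(-4.9205) = sign(-4.9205)*max(|-4.9205| - 4.78, 0) = -0.1405
prox(x) = [3.0284, 0.0, -0.1405]
||prox(x)||_1 = 3.0284 + 0.0 + 0.1405 = 3.1689


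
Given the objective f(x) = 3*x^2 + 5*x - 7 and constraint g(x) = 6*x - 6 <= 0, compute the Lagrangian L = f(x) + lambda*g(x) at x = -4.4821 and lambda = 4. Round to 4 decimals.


Step 1: Evaluate f(x).
f(-4.4821) = 3*(-4.4821)^2 + 5*(-4.4821) - 7 = 30.8572
Step 2: Evaluate g(x).
g(-4.4821) = 6*-4.4821 - 6 = -32.8926
Step 3: Compute Lagrangian.
L = 30.8572 + 4*-32.8926 = -100.7132


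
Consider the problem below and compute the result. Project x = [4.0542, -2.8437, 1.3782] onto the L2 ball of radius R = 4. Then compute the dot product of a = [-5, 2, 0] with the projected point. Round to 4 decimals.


Step 1: Compute ||x|| (intermediates to 6 decimals).
||x|| = sqrt(4.0542^2 + (-2.8437)^2 + 1.3782^2) = 5.140292
Step 2: Project.
Since ||x|| > R, scale = R/||x|| = 4/5.140292 = 0.778166, proj(x) = scale * x
proj(x) = [3.154841, -2.212871, 1.072468]
Step 3: Dot product.
a^T * proj(x) = -5*3.154841 + 2*(-2.212871) + 0*1.072468 = -20.1999


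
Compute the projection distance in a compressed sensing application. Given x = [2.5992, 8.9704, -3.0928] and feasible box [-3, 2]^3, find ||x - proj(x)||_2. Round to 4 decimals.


Project each component onto [-3, 2].
clip(2.5992) = 2.0, clip(8.9704) = 2.0, clip(-3.0928) = -3.0
Projection = [2.0, 2.0, -3.0]
Squared diffs: [0.359, 48.5865, 0.0086]
Distance = sqrt(48.9541) = 6.9967


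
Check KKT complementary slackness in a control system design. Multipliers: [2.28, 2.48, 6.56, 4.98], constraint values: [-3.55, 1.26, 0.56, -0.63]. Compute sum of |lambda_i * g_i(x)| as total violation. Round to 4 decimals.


KKT complementary slackness check:
lambda_1 * g_1 = 2.28 * -3.55 = -8.094
lambda_2 * g_2 = 2.48 * 1.26 = 3.1248
lambda_3 * g_3 = 6.56 * 0.56 = 3.6736
lambda_4 * g_4 = 4.98 * -0.63 = -3.1374
Total violation = 8.094 + 3.1248 + 3.6736 + 3.1374 = 18.0298


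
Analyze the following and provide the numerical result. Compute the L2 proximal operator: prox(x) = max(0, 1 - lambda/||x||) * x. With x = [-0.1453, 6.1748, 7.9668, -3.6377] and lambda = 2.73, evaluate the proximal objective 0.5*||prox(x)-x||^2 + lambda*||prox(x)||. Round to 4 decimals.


Step 1: Compute ||x||.
||x|| = 10.7169
Step 2: Compute scaling factor.
scale = max(0, 1 - 2.73/10.7169) = 0.7453
Step 3: prox(x) = [-0.1083, 4.6018, 5.9374, -2.711]
||prox(x)|| = 7.9869
Step 4: Proximal objective.
0.5*||prox-x||^2 = 3.7265
lambda*||prox|| = 21.8042
Total = 25.5307


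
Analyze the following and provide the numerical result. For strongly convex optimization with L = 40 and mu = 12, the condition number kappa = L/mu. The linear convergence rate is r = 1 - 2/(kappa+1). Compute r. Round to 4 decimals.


Step 1: Compute the condition number.
kappa = L/mu = 40/12 = 3.3333
Step 2: Compute the convergence rate.
r = 1 - 2/(kappa + 1) = 1 - 2*mu/(L + mu) = (L - mu)/(L + mu) = 28/52 = 0.5385


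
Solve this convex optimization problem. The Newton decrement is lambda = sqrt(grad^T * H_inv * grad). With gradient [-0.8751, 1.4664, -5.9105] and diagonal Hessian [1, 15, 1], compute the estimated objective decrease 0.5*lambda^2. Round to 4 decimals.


Step 1: H is diagonal, so H^(-1) * g = [-0.8751, 0.0978, -5.9105].
Step 2: g^T H^(-1) g = sum_i g_i^2 / H_ii
  = (-0.8751)^2/1 + (1.4664)^2/15 + (-5.9105)^2/1
  = 0.7658 + 0.1434 + 34.934 = 35.8432
Step 3: Objective decrease = 0.5 * g^T H^(-1) g = 17.9216


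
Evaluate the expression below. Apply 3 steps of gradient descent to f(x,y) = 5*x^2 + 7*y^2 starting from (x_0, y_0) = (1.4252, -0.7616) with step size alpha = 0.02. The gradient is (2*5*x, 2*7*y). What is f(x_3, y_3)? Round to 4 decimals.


Gradient descent on f(x,y) = 5*x^2 + 7*y^2.
Starting point: (1.4252, -0.7616), alpha = 0.02
Step 1: grad_x = 2*5*1.4252 = 14.252, grad_y = 2*7*-0.7616 = -10.6624
  x_1 = 1.4252 - 0.02*14.252 = 1.1402
  y_1 = -0.7616 - 0.02*-10.6624 = -0.5484
Step 2: grad_x = 2*5*1.1402 = 11.4016, grad_y = 2*7*-0.5484 = -7.6769
  x_2 = 1.1402 - 0.02*11.4016 = 0.9121
  y_2 = -0.5484 - 0.02*-7.6769 = -0.3948
Step 3: grad_x = 2*5*0.9121 = 9.1213, grad_y = 2*7*-0.3948 = -5.5274
  x_3 = 0.9121 - 0.02*9.1213 = 0.7297
  y_3 = -0.3948 - 0.02*-5.5274 = -0.2843
f(0.7297, -0.2843) = 5*0.7297^2 + 7*(-0.2843)^2 = 3.228


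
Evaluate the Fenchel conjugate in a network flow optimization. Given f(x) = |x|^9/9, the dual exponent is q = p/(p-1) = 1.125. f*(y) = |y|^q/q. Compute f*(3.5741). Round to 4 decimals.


The conjugate exponent q satisfies 1/p + 1/q = 1.
p = 9, so q = 9/(9 - 1) = 1.125
|y|^q = 3.5741^1.125 = 4.191
f*(3.5741) = 4.191 / 1.125 = 3.7253


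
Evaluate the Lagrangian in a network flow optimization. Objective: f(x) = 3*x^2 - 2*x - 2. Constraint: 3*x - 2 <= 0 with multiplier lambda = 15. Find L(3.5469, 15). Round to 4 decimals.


Step 1: Evaluate f(x).
f(3.5469) = 3*3.5469^2 - 2*3.5469 - 2 = 28.6477
Step 2: Evaluate g(x).
g(3.5469) = 3*3.5469 - 2 = 8.6407
Step 3: Compute Lagrangian.
L = 28.6477 + 15*8.6407 = 158.2582


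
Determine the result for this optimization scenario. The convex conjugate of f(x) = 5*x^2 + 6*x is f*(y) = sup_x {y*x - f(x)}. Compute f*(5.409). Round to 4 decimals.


f*(y) = sup_x {y*x - a*x^2 - b*x} = sup_x {(y-b)*x - a*x^2}
FOC: (y - b) - 2a*x = 0 => x* = (y - b)/(2a)
x* = (5.409 - 6)/(2*5) = -0.0591
f*(5.409) = (y-b)^2/(4a) = (5.409 - 6)^2/(4*5)
= 0.3493/20 = 0.0175


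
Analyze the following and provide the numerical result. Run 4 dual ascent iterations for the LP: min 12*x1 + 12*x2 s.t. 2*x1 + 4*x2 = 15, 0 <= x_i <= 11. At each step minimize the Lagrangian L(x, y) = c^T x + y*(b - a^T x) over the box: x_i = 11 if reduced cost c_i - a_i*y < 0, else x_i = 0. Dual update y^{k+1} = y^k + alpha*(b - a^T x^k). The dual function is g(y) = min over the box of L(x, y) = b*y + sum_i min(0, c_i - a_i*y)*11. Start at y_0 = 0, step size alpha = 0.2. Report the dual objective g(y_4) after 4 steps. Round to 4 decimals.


Dual ascent for LP: min 12*x1 + 12*x2, 2*x1 + 4*x2 = 15, 0 <= x_i <= 11
Step 1: y^k = 0.0, reduced costs: (12.0, 12.0)
  x^k = (0.0, 0.0), subgradient = b - a^T x = 15.0
  y^{k+1} = 0.0 + 0.2*15.0 = 3.0
Step 2: y^k = 3.0, reduced costs: (6.0, 0.0)
  x^k = (0.0, 0.0), subgradient = b - a^T x = 15.0
  y^{k+1} = 3.0 + 0.2*15.0 = 6.0
Step 3: y^k = 6.0, reduced costs: (0.0, -12.0)
  x^k = (0.0, 11.0), subgradient = b - a^T x = -29.0
  y^{k+1} = 6.0 + 0.2*-29.0 = 0.2
Step 4: y^k = 0.2, reduced costs: (11.6, 11.2)
  x^k = (0.0, 0.0), subgradient = b - a^T x = 15.0
  y^{k+1} = 0.2 + 0.2*15.0 = 3.2
Dual objective at y_4 = 3.2: reduced costs (5.6, -0.8), box minimizer x = (0.0, 11.0)
g(y_4) = b*y + (c1 - a1*y)*x1 + (c2 - a2*y)*x2 = 15*3.2 + 5.6*0.0 + (-0.8)*11.0 = 48.0 + 0.0 - 8.8 = 39.2


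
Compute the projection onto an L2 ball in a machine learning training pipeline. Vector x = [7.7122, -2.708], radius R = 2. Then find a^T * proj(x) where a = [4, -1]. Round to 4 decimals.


Step 1: Compute ||x|| (intermediates to 6 decimals).
||x|| = sqrt(7.7122^2 + (-2.708)^2) = 8.173818
Step 2: Project.
Since ||x|| > R, scale = R/||x|| = 2/8.173818 = 0.244684, proj(x) = scale * x
proj(x) = [1.887052, -0.662604]
Step 3: Dot product.
a^T * proj(x) = 4*1.887052 - 1*(-0.662604) = 8.2108


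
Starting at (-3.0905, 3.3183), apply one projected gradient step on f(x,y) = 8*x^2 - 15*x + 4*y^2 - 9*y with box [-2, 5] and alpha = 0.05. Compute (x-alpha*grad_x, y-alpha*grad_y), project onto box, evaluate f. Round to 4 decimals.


Step 1: Compute gradient at (-3.0905, 3.3183).
grad_x = 2*8*-3.0905 - 15 = -64.448
grad_y = 2*4*3.3183 - 9 = 17.5464
Step 2: Gradient step.
x_raw = -3.0905 - 0.05*-64.448 = 0.1319
y_raw = 3.3183 - 0.05*17.5464 = 2.441
Step 3: Project onto [-2, 5].
x_proj = clip(0.1319) = 0.1319
y_proj = clip(2.441) = 2.441
Step 4: Evaluate f.
f(0.1319, 2.441) = 0.0254


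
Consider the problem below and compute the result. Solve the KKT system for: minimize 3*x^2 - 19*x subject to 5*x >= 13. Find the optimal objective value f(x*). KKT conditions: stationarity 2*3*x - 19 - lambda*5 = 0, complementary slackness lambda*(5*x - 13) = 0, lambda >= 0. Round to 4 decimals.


Step 1: Try lambda = 0 (constraint inactive).
Stationarity: 2*3*x - 19 = 0
x* = 19/(2*3) = 19/6 = 3.1667 (rounded; the exact value 19/6 is used below)
Check constraint: 5*3.1667 = 15.8335 >= 13 -- satisfied.
Step 2: Compute optimal value.
f(x*) = 3*(19/6)^2 - 19*(19/6) = -30.0833


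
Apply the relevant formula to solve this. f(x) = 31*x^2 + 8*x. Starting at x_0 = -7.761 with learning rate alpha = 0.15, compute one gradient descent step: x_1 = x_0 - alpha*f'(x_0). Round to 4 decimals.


We compute the gradient at x_0 and apply the update.
f'(x) = 62*x + 8
f'(-7.761) = 62*-7.761 + 8 = -473.182
x_1 = -7.761 - 0.15*-473.182 = 63.2163


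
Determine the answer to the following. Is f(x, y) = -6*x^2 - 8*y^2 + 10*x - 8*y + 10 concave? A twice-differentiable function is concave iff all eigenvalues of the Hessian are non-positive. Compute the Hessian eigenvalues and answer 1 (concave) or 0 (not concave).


The Hessian of f(x,y) = -6*x^2 - 8*y^2 + 10*x - 8*y + 10 is:
H = [[-12, 0], [0, -16]]
Trace = -12 - 16 = -28
Determinant = -12*-16 - (0)^2 = 192
Discriminant = (-28)^2 - 4*192 = 16.0
Eigenvalues: lambda_1 = -16.0, lambda_2 = -12.0
The function is concave.

1


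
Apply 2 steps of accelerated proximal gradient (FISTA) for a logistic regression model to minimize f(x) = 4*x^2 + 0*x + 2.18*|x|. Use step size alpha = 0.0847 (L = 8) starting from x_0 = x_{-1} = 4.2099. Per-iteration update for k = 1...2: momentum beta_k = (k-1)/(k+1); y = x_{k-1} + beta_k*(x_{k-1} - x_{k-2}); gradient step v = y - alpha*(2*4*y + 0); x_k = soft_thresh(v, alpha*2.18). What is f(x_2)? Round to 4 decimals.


FISTA on f(x) = 4*x^2 + 0*x + 2.18*|x|
L = 8, alpha = 0.0847
Iteration 1: beta = 0.0, y = 4.2099 + 0.0*(4.2099 - 4.2099) = 4.2099
  grad(y) = 33.6792, v = y - alpha*grad = 1.3573
  prox(v) = soft_thresh(1.3573, 0.1846) = 1.1726
Iteration 2: beta = 0.3333, y = 1.1726 + 0.3333*(1.1726 - 4.2099) = 0.1602
  grad(y) = 1.2816, v = y - alpha*grad = 0.0516
  prox(v) = soft_thresh(0.0516, 0.1846) = 0.0
f(x_2) = 4*0.0^2 + 0*0.0 + 2.18*|0.0| = 0.0


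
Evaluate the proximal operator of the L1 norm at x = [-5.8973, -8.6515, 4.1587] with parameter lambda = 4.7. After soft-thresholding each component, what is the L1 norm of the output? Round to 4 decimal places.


Soft-thresholding with lambda = 4.7:
prox(-5.8973) = sign(-5.8973)*max(|-5.8973| - 4.7, 0) = -1.1973
prox(-8.6515) = sign(-8.6515)*max(|-8.6515| - 4.7, 0) = -3.9515
prox(4.1587) = sign(4.1587)*max(|4.1587| - 4.7, 0) = 0.0
prox(x) = [-1.1973, -3.9515, 0.0]
||prox(x)||_1 = 1.1973 + 3.9515 + 0.0 = 5.1488


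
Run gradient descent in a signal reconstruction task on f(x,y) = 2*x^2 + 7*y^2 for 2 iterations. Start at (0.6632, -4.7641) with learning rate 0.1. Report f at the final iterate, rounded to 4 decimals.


Gradient descent on f(x,y) = 2*x^2 + 7*y^2.
Starting point: (0.6632, -4.7641), alpha = 0.1
Step 1: grad_x = 2*2*0.6632 = 2.6528, grad_y = 2*7*-4.7641 = -66.6974
  x_1 = 0.6632 - 0.1*2.6528 = 0.3979
  y_1 = -4.7641 - 0.1*-66.6974 = 1.9056
Step 2: grad_x = 2*2*0.3979 = 1.5917, grad_y = 2*7*1.9056 = 26.679
  x_2 = 0.3979 - 0.1*1.5917 = 0.2388
  y_2 = 1.9056 - 0.1*26.679 = -0.7623
f(0.2388, -0.7623) = 2*0.2388^2 + 7*(-0.7623)^2 = 4.1812


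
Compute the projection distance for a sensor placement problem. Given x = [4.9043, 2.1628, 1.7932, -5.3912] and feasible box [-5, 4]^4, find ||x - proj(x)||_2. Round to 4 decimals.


Project each component onto [-5, 4].
clip(4.9043) = 4.0, clip(2.1628) = 2.1628, clip(1.7932) = 1.7932, clip(-5.3912) = -5.0
Projection = [4.0, 2.1628, 1.7932, -5.0]
Squared diffs: [0.8178, 0.0, 0.0, 0.153]
Distance = sqrt(0.9708) = 0.9853


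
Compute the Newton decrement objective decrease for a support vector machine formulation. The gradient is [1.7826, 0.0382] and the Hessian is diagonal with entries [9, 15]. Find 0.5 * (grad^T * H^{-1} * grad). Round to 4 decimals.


Step 1: H is diagonal, so H^(-1) * g = [0.1981, 0.0025].
Step 2: g^T H^(-1) g = sum_i g_i^2 / H_ii
  = (1.7826)^2/9 + (0.0382)^2/15
  = 0.3531 + 0.0001 = 0.3532
Step 3: Objective decrease = 0.5 * g^T H^(-1) g = 0.1766


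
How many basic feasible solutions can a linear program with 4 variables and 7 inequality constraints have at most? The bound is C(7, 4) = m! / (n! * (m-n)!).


Each vertex corresponds to some choice of n active constraints out of m, so the number of vertices is at most C(m, n) = m! / (n!(m-n)!).
m = 7, n = 4
Numerator: 7 * 6 * 5 * 4
Denominator: 4! = 24
C(7, 4) = 35


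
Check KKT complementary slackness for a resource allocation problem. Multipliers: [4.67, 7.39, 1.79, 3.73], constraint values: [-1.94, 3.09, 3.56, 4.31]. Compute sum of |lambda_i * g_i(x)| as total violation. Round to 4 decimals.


KKT complementary slackness check:
lambda_1 * g_1 = 4.67 * -1.94 = -9.0598
lambda_2 * g_2 = 7.39 * 3.09 = 22.8351
lambda_3 * g_3 = 1.79 * 3.56 = 6.3724
lambda_4 * g_4 = 3.73 * 4.31 = 16.0763
Total violation = 9.0598 + 22.8351 + 6.3724 + 16.0763 = 54.3436


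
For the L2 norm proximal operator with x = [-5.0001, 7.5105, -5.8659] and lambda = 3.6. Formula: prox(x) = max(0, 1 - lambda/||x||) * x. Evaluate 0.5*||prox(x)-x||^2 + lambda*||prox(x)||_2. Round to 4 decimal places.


Step 1: Compute ||x||.
||x|| = 10.7618
Step 2: Compute scaling factor.
scale = max(0, 1 - 3.6/10.7618) = 0.6655
Step 3: prox(x) = [-3.3275, 4.9981, -3.9037]
||prox(x)|| = 7.1618
Step 4: Proximal objective.
0.5*||prox-x||^2 = 6.48
lambda*||prox|| = 25.7825
Total = 32.2627


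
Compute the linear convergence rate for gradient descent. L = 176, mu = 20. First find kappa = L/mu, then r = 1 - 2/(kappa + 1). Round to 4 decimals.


Step 1: Compute the condition number.
kappa = L/mu = 176/20 = 8.8
Step 2: Compute the convergence rate.
r = 1 - 2/(kappa + 1) = 1 - 2*mu/(L + mu) = (L - mu)/(L + mu) = 156/196 = 0.7959


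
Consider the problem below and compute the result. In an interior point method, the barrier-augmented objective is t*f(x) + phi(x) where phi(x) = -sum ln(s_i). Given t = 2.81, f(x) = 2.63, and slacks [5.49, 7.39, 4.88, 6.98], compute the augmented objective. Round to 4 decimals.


Step 1: Compute log-barrier.
ln values: [1.7029, 2.0001, 1.5851, 1.943]
phi = -(1.7029 + 2.0001 + 1.5851 + 1.943) = -7.2313
Step 2: Compute augmented objective.
t*f(x) = 2.81*2.63 = 7.3903
Total = 7.3903 - 7.2313 = 0.159


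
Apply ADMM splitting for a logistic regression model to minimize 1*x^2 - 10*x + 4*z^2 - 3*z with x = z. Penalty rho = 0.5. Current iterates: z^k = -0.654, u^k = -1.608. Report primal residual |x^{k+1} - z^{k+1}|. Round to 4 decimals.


ADMM iteration with rho = 0.5, z^k = -0.654, u^k = -1.608
Step 1: x-update.
Minimize 1*x^2 - 10*x + (0.5/2)*(x + 0.654 - 1.608)^2
FOC: (2*1 + 0.5)*x = 10 + 0.5*(-0.654 + 1.608)
x^{k+1} = 4.1908
Step 2: z-update.
Minimize 4*z^2 - 3*z + (0.5/2)*(4.1908 - z - 1.608)^2
FOC: (2*4 + 0.5)*z = 3 + 0.5*(4.1908 - 1.608)
z^{k+1} = 0.5049
Step 3: u-update.
u^{k+1} = -1.608 + 4.1908 - 0.5049 = 2.0779
Step 4: Primal residual = |4.1908 - 0.5049| = 3.6859


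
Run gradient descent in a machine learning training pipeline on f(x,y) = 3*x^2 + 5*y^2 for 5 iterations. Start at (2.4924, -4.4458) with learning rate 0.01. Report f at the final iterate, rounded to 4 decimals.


Gradient descent on f(x,y) = 3*x^2 + 5*y^2.
Starting point: (2.4924, -4.4458), alpha = 0.01
Step 1: grad_x = 2*3*2.4924 = 14.9544, grad_y = 2*5*-4.4458 = -44.458
  x_1 = 2.4924 - 0.01*14.9544 = 2.3429
  y_1 = -4.4458 - 0.01*-44.458 = -4.0012
Step 2: grad_x = 2*3*2.3429 = 14.0571, grad_y = 2*5*-4.0012 = -40.0122
  x_2 = 2.3429 - 0.01*14.0571 = 2.2023
  y_2 = -4.0012 - 0.01*-40.0122 = -3.6011
Step 3: grad_x = 2*3*2.2023 = 13.2137, grad_y = 2*5*-3.6011 = -36.011
  x_3 = 2.2023 - 0.01*13.2137 = 2.0701
  y_3 = -3.6011 - 0.01*-36.011 = -3.241
Step 4: grad_x = 2*3*2.0701 = 12.4209, grad_y = 2*5*-3.241 = -32.4099
  x_4 = 2.0701 - 0.01*12.4209 = 1.9459
  y_4 = -3.241 - 0.01*-32.4099 = -2.9169
Step 5: grad_x = 2*3*1.9459 = 11.6756, grad_y = 2*5*-2.9169 = -29.1689
  x_5 = 1.9459 - 0.01*11.6756 = 1.8292
  y_5 = -2.9169 - 0.01*-29.1689 = -2.6252
f(1.8292, -2.6252) = 3*1.8292^2 + 5*(-2.6252)^2 = 44.4961


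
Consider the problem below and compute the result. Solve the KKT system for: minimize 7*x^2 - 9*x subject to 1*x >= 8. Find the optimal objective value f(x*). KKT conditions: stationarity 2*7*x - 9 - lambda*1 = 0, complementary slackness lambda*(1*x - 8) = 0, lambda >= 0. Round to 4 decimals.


Step 1: Try lambda = 0 (constraint inactive).
x_unc = 9/(2*7) = 0.6429
Check: 1*0.6429 = 0.6429 < 8 -- violated!
Step 2: Constraint must be active: 1*x = 8
x* = 8/1 = 8.0
lambda = (2*7*8.0 - 9)/1 = 103.0
Step 3: Compute optimal value.
f(x*) = 7*8.0^2 - 9*8.0 = 376.0


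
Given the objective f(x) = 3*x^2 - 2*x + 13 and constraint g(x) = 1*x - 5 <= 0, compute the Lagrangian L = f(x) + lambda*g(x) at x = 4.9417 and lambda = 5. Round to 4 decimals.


Step 1: Evaluate f(x).
f(4.9417) = 3*4.9417^2 - 2*4.9417 + 13 = 76.3778
Step 2: Evaluate g(x).
g(4.9417) = 1*4.9417 - 5 = -0.0583
Step 3: Compute Lagrangian.
L = 76.3778 + 5*-0.0583 = 76.0863


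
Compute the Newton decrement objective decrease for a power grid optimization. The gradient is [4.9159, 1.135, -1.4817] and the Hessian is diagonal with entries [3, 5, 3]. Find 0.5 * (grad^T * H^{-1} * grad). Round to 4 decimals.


Step 1: H is diagonal, so H^(-1) * g = [1.6386, 0.227, -0.4939].
Step 2: g^T H^(-1) g = sum_i g_i^2 / H_ii
  = (4.9159)^2/3 + (1.135)^2/5 + (-1.4817)^2/3
  = 8.0554 + 0.2576 + 0.7318 = 9.0448
Step 3: Objective decrease = 0.5 * g^T H^(-1) g = 4.5224


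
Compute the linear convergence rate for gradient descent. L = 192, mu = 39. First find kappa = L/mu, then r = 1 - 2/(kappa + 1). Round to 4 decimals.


Step 1: Compute the condition number.
kappa = L/mu = 192/39 = 4.9231
Step 2: Compute the convergence rate.
r = 1 - 2/(kappa + 1) = 1 - 2*mu/(L + mu) = (L - mu)/(L + mu) = 153/231 = 0.6623


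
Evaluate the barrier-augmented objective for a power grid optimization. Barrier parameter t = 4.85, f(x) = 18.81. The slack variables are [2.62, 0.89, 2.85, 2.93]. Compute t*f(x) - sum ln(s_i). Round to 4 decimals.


Step 1: Compute log-barrier.
ln values: [0.9632, -0.1165, 1.0473, 1.075]
phi = -(0.9632 - 0.1165 + 1.0473 + 1.075) = -2.969
Step 2: Compute augmented objective.
t*f(x) = 4.85*18.81 = 91.2285
Total = 91.2285 - 2.969 = 88.2595


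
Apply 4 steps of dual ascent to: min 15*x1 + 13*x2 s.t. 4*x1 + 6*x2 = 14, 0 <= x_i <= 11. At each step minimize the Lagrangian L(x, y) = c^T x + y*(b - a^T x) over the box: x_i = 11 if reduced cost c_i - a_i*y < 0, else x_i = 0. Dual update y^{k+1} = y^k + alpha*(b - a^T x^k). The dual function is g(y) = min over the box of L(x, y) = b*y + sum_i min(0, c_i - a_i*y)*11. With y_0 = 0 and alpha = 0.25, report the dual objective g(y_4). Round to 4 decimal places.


Dual ascent for LP: min 15*x1 + 13*x2, 4*x1 + 6*x2 = 14, 0 <= x_i <= 11
Step 1: y^k = 0.0, reduced costs: (15.0, 13.0)
  x^k = (0.0, 0.0), subgradient = b - a^T x = 14.0
  y^{k+1} = 0.0 + 0.25*14.0 = 3.5
Step 2: y^k = 3.5, reduced costs: (1.0, -8.0)
  x^k = (0.0, 11.0), subgradient = b - a^T x = -52.0
  y^{k+1} = 3.5 + 0.25*-52.0 = -9.5
Step 3: y^k = -9.5, reduced costs: (53.0, 70.0)
  x^k = (0.0, 0.0), subgradient = b - a^T x = 14.0
  y^{k+1} = -9.5 + 0.25*14.0 = -6.0
Step 4: y^k = -6.0, reduced costs: (39.0, 49.0)
  x^k = (0.0, 0.0), subgradient = b - a^T x = 14.0
  y^{k+1} = -6.0 + 0.25*14.0 = -2.5
Dual objective at y_4 = -2.5: reduced costs (25.0, 28.0), box minimizer x = (0.0, 0.0)
g(y_4) = b*y + (c1 - a1*y)*x1 + (c2 - a2*y)*x2 = 14*(-2.5) + 25.0*0.0 + 28.0*0.0 = -35.0 + 0.0 + 0.0 = -35.0


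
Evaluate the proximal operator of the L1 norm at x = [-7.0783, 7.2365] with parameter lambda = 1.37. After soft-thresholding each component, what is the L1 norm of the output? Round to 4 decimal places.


Soft-thresholding with lambda = 1.37:
prox(-7.0783) = sign(-7.0783)*max(|-7.0783| - 1.37, 0) = -5.7083
prox(7.2365) = sign(7.2365)*max(|7.2365| - 1.37, 0) = 5.8665
prox(x) = [-5.7083, 5.8665]
||prox(x)||_1 = 5.7083 + 5.8665 = 11.5748


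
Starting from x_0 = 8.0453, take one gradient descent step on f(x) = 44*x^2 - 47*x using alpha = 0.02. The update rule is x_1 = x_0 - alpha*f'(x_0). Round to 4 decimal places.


We compute the gradient at x_0 and apply the update.
f'(x) = 88*x - 47
f'(8.0453) = 88*8.0453 - 47 = 660.9864
x_1 = 8.0453 - 0.02*660.9864 = -5.1744


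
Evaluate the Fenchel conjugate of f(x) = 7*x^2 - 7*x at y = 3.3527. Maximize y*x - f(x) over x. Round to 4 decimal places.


f*(y) = sup_x {y*x - a*x^2 - b*x} = sup_x {(y-b)*x - a*x^2}
FOC: (y - b) - 2a*x = 0 => x* = (y - b)/(2a)
x* = (3.3527 + 7)/(2*7) = 0.7395
f*(3.3527) = (y-b)^2/(4a) = (3.3527 + 7)^2/(4*7)
= 107.1784/28 = 3.8278


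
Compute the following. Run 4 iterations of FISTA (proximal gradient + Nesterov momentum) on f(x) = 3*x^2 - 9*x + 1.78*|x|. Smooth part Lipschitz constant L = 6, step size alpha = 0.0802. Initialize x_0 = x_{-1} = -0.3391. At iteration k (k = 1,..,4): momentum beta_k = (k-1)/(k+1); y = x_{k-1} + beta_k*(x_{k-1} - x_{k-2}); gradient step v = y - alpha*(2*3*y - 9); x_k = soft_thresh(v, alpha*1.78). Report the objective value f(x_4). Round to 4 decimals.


FISTA on f(x) = 3*x^2 - 9*x + 1.78*|x|
L = 6, alpha = 0.0802
Iteration 1: beta = 0.0, y = -0.3391 + 0.0*(-0.3391 + 0.3391) = -0.3391
  grad(y) = -11.0346, v = y - alpha*grad = 0.5459
  prox(v) = soft_thresh(0.5459, 0.1428) = 0.4031
Iteration 2: beta = 0.3333, y = 0.4031 + 0.3333*(0.4031 + 0.3391) = 0.6505
  grad(y) = -5.0968, v = y - alpha*grad = 1.0593
  prox(v) = soft_thresh(1.0593, 0.1428) = 0.9165
Iteration 3: beta = 0.5, y = 0.9165 + 0.5*(0.9165 - 0.4031) = 1.1732
  grad(y) = -1.9605, v = y - alpha*grad = 1.3305
  prox(v) = soft_thresh(1.3305, 0.1428) = 1.1877
Iteration 4: beta = 0.6, y = 1.1877 + 0.6*(1.1877 - 0.9165) = 1.3504
  grad(y) = -0.8974, v = y - alpha*grad = 1.4224
  prox(v) = soft_thresh(1.4224, 0.1428) = 1.2797
f(x_4) = 3*1.2797^2 - 9*1.2797 + 1.78*|1.2797| = -4.3266


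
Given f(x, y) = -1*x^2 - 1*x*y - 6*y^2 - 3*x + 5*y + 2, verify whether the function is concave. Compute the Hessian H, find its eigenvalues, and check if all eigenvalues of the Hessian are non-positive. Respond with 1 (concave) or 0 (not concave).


The Hessian of f(x,y) = -1*x^2 - 1*x*y - 6*y^2 - 3*x + 5*y + 2 is:
H = [[-2, -1], [-1, -12]]
Trace = -2 - 12 = -14
Determinant = -2*-12 - (-1)^2 = 23
Discriminant = (-14)^2 - 4*23 = 104.0
Eigenvalues: lambda_1 = -12.099, lambda_2 = -1.901
The function is concave.

1


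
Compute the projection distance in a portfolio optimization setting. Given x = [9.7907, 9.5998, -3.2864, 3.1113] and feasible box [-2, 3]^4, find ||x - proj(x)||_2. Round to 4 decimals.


Project each component onto [-2, 3].
clip(9.7907) = 3.0, clip(9.5998) = 3.0, clip(-3.2864) = -2.0, clip(3.1113) = 3.0
Projection = [3.0, 3.0, -2.0, 3.0]
Squared diffs: [46.1136, 43.5574, 1.6548, 0.0124]
Distance = sqrt(91.3382) = 9.5571


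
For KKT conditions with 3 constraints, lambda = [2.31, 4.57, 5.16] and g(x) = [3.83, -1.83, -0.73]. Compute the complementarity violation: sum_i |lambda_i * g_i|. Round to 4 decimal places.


KKT complementary slackness check:
lambda_1 * g_1 = 2.31 * 3.83 = 8.8473
lambda_2 * g_2 = 4.57 * -1.83 = -8.3631
lambda_3 * g_3 = 5.16 * -0.73 = -3.7668
Total violation = 8.8473 + 8.3631 + 3.7668 = 20.9772


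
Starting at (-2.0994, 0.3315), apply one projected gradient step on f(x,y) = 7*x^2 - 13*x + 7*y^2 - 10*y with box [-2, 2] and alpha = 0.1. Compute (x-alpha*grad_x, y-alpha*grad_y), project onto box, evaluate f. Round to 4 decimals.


Step 1: Compute gradient at (-2.0994, 0.3315).
grad_x = 2*7*-2.0994 - 13 = -42.3916
grad_y = 2*7*0.3315 - 10 = -5.359
Step 2: Gradient step.
x_raw = -2.0994 - 0.1*-42.3916 = 2.1398
y_raw = 0.3315 - 0.1*-5.359 = 0.8674
Step 3: Project onto [-2, 2].
x_proj = clip(2.1398) = 2.0
y_proj = clip(0.8674) = 0.8674
Step 4: Evaluate f.
f(2.0, 0.8674) = -1.4073


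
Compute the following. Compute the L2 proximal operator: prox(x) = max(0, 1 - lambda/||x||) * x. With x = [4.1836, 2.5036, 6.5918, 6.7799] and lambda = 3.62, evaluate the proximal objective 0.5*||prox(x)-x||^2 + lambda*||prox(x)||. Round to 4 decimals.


Step 1: Compute ||x||.
||x|| = 10.6391
Step 2: Compute scaling factor.
scale = max(0, 1 - 3.62/10.6391) = 0.6597
Step 3: prox(x) = [2.7601, 1.6517, 4.3489, 4.473]
||prox(x)|| = 7.0191
Step 4: Proximal objective.
0.5*||prox-x||^2 = 6.5522
lambda*||prox|| = 25.4091
Total = 31.9612


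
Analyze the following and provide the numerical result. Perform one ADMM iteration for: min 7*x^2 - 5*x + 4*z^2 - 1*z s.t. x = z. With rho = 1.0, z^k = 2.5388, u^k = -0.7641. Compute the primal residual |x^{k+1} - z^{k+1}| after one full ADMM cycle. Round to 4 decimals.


ADMM iteration with rho = 1.0, z^k = 2.5388, u^k = -0.7641
Step 1: x-update.
Minimize 7*x^2 - 5*x + (1.0/2)*(x - 2.5388 - 0.7641)^2
FOC: (2*7 + 1.0)*x = 5 + 1.0*(2.5388 + 0.7641)
x^{k+1} = 0.5535
Step 2: z-update.
Minimize 4*z^2 - 1*z + (1.0/2)*(0.5535 - z - 0.7641)^2
FOC: (2*4 + 1.0)*z = 1 + 1.0*(0.5535 - 0.7641)
z^{k+1} = 0.0877
Step 3: u-update.
u^{k+1} = -0.7641 + 0.5535 - 0.0877 = -0.2983
Step 4: Primal residual = |0.5535 - 0.0877| = 0.4658


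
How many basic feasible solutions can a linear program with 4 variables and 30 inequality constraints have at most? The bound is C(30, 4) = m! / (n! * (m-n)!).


Each vertex corresponds to some choice of n active constraints out of m, so the number of vertices is at most C(m, n) = m! / (n!(m-n)!).
m = 30, n = 4
Numerator: 30 * 29 * 28 * 27
Denominator: 4! = 24
C(30, 4) = 27405


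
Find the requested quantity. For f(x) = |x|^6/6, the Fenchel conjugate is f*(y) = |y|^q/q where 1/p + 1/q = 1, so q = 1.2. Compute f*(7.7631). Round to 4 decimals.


The conjugate exponent q satisfies 1/p + 1/q = 1.
p = 6, so q = 6/(6 - 1) = 1.2
|y|^q = 7.7631^1.2 = 11.6961
f*(7.7631) = 11.6961 / 1.2 = 9.7468


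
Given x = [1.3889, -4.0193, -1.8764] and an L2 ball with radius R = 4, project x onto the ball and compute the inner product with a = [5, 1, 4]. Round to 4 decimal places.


Step 1: Compute ||x|| (intermediates to 6 decimals).
||x|| = sqrt(1.3889^2 + (-4.0193)^2 + (-1.8764)^2) = 4.648085
Step 2: Project.
Since ||x|| > R, scale = R/||x|| = 4/4.648085 = 0.860569, proj(x) = scale * x
proj(x) = [1.195244, -3.458885, -1.614772]
Step 3: Dot product.
a^T * proj(x) = 5*1.195244 + 1*(-3.458885) + 4*(-1.614772) = -3.9418


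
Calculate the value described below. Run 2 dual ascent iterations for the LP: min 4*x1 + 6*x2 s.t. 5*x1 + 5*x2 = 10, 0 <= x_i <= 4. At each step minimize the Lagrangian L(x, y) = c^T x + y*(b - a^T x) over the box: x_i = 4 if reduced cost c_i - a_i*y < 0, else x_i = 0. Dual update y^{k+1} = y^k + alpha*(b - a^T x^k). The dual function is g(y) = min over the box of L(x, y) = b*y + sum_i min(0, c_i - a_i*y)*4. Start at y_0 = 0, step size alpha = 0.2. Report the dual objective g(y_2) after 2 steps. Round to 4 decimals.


Dual ascent for LP: min 4*x1 + 6*x2, 5*x1 + 5*x2 = 10, 0 <= x_i <= 4
Step 1: y^k = 0.0, reduced costs: (4.0, 6.0)
  x^k = (0.0, 0.0), subgradient = b - a^T x = 10.0
  y^{k+1} = 0.0 + 0.2*10.0 = 2.0
Step 2: y^k = 2.0, reduced costs: (-6.0, -4.0)
  x^k = (4.0, 4.0), subgradient = b - a^T x = -30.0
  y^{k+1} = 2.0 + 0.2*-30.0 = -4.0
Dual objective at y_2 = -4.0: reduced costs (24.0, 26.0), box minimizer x = (0.0, 0.0)
g(y_2) = b*y + (c1 - a1*y)*x1 + (c2 - a2*y)*x2 = 10*(-4.0) + 24.0*0.0 + 26.0*0.0 = -40.0 + 0.0 + 0.0 = -40.0


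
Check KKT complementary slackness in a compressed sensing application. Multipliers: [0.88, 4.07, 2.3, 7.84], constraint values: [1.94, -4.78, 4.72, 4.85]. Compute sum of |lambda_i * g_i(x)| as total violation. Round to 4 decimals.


KKT complementary slackness check:
lambda_1 * g_1 = 0.88 * 1.94 = 1.7072
lambda_2 * g_2 = 4.07 * -4.78 = -19.4546
lambda_3 * g_3 = 2.3 * 4.72 = 10.856
lambda_4 * g_4 = 7.84 * 4.85 = 38.024
Total violation = 1.7072 + 19.4546 + 10.856 + 38.024 = 70.0418


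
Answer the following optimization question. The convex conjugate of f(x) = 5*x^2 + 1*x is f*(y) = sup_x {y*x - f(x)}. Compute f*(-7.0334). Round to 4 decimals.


f*(y) = sup_x {y*x - a*x^2 - b*x} = sup_x {(y-b)*x - a*x^2}
FOC: (y - b) - 2a*x = 0 => x* = (y - b)/(2a)
x* = (-7.0334 - 1)/(2*5) = -0.8033
f*(-7.0334) = (y-b)^2/(4a) = (-7.0334 - 1)^2/(4*5)
= 64.5355/20 = 3.2268


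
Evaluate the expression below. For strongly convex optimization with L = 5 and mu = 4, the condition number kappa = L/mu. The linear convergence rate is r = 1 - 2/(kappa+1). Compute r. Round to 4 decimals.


Step 1: Compute the condition number.
kappa = L/mu = 5/4 = 1.25
Step 2: Compute the convergence rate.
r = 1 - 2/(kappa + 1) = 1 - 2*mu/(L + mu) = (L - mu)/(L + mu) = 1/9 = 0.1111


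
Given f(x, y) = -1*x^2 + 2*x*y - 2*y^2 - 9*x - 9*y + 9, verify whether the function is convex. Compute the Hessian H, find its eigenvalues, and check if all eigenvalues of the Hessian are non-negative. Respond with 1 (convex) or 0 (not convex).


The Hessian of f(x,y) = -1*x^2 + 2*x*y - 2*y^2 - 9*x - 9*y + 9 is:
H = [[-2, 2], [2, -4]]
Trace = -2 - 4 = -6
Determinant = -2*-4 - (2)^2 = 4
Discriminant = (-6)^2 - 4*4 = 20.0
Eigenvalues: lambda_1 = -5.2361, lambda_2 = -0.7639
The function is not convex.

0


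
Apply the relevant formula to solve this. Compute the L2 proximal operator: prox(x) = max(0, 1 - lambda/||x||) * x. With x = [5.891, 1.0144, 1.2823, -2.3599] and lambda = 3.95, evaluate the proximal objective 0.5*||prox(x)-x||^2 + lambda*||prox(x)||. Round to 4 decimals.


Step 1: Compute ||x||.
||x|| = 6.5533
Step 2: Compute scaling factor.
scale = max(0, 1 - 3.95/6.5533) = 0.3973
Step 3: prox(x) = [2.3402, 0.403, 0.5094, -0.9375]
||prox(x)|| = 2.6033
Step 4: Proximal objective.
0.5*||prox-x||^2 = 7.8013
lambda*||prox|| = 10.283
Total = 18.0845
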